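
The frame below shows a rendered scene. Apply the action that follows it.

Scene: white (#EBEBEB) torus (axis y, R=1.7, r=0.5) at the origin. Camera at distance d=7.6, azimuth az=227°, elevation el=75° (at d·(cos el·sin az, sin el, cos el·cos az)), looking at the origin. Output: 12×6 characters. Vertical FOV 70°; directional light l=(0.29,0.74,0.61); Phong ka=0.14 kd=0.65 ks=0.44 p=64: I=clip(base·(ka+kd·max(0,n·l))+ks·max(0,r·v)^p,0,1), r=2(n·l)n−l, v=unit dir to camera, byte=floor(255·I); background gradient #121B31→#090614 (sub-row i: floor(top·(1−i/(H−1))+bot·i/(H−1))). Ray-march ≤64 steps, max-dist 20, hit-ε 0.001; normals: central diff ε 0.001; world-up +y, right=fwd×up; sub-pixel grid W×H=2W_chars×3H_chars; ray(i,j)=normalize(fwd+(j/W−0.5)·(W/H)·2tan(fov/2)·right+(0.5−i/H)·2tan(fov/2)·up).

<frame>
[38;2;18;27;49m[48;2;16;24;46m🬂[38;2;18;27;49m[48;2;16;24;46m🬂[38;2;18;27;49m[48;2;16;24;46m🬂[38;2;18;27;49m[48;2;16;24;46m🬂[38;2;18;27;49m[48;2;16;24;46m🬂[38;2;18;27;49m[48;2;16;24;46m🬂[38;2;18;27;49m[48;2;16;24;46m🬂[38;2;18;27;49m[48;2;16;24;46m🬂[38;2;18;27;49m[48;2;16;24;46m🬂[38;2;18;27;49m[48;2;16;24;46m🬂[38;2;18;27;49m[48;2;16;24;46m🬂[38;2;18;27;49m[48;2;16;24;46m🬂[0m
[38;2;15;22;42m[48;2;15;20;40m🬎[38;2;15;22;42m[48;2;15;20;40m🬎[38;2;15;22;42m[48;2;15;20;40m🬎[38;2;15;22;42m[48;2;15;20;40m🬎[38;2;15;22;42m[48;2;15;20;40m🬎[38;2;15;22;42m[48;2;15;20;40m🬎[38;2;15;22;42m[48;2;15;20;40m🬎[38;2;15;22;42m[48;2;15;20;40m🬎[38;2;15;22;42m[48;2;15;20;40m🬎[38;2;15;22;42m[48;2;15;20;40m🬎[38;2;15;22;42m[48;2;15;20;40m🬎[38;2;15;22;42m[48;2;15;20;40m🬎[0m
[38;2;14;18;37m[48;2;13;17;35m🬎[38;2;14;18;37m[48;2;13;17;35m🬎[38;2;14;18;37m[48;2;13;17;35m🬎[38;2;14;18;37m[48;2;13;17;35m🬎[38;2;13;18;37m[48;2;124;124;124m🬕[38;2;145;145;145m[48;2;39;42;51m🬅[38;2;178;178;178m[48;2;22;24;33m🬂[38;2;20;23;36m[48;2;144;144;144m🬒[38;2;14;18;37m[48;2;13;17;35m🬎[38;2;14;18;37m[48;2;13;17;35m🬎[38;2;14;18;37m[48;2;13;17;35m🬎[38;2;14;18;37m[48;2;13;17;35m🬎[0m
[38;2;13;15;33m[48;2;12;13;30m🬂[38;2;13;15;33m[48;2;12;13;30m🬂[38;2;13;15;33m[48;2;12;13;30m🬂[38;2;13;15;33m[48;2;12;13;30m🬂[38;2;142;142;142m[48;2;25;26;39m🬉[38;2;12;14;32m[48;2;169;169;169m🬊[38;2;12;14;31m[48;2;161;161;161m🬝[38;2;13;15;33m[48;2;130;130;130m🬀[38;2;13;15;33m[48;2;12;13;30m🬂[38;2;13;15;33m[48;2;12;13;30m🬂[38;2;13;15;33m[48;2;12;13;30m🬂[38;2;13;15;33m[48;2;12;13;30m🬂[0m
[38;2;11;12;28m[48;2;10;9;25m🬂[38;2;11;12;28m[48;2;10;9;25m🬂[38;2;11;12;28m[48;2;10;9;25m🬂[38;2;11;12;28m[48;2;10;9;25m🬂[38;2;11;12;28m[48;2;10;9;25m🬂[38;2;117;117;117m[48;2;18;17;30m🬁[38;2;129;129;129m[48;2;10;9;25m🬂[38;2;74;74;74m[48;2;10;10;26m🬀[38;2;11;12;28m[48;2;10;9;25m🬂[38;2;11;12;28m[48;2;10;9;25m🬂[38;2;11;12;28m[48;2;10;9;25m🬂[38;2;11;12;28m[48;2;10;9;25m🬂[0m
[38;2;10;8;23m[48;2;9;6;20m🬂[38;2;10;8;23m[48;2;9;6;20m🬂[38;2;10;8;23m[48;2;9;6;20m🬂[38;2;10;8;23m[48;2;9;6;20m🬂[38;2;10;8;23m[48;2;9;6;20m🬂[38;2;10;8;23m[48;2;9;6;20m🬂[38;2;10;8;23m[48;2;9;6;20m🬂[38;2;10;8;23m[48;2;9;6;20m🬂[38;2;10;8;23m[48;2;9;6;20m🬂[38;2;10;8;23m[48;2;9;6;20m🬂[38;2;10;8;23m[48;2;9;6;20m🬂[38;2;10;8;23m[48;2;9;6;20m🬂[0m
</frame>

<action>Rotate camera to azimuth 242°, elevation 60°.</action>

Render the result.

<frame>
[38;2;18;27;49m[48;2;16;24;46m🬂[38;2;18;27;49m[48;2;16;24;46m🬂[38;2;18;27;49m[48;2;16;24;46m🬂[38;2;18;27;49m[48;2;16;24;46m🬂[38;2;18;27;49m[48;2;16;24;46m🬂[38;2;18;27;49m[48;2;16;24;46m🬂[38;2;18;27;49m[48;2;16;24;46m🬂[38;2;18;27;49m[48;2;16;24;46m🬂[38;2;18;27;49m[48;2;16;24;46m🬂[38;2;18;27;49m[48;2;16;24;46m🬂[38;2;18;27;49m[48;2;16;24;46m🬂[38;2;18;27;49m[48;2;16;24;46m🬂[0m
[38;2;15;22;42m[48;2;15;20;40m🬎[38;2;15;22;42m[48;2;15;20;40m🬎[38;2;15;22;42m[48;2;15;20;40m🬎[38;2;15;22;42m[48;2;15;20;40m🬎[38;2;15;22;42m[48;2;15;20;40m🬎[38;2;15;22;42m[48;2;15;20;40m🬎[38;2;15;22;42m[48;2;15;20;40m🬎[38;2;15;22;42m[48;2;15;20;40m🬎[38;2;15;22;42m[48;2;15;20;40m🬎[38;2;15;22;42m[48;2;15;20;40m🬎[38;2;15;22;42m[48;2;15;20;40m🬎[38;2;15;22;42m[48;2;15;20;40m🬎[0m
[38;2;14;18;37m[48;2;13;17;35m🬎[38;2;14;18;37m[48;2;13;17;35m🬎[38;2;14;18;37m[48;2;13;17;35m🬎[38;2;14;18;37m[48;2;13;17;35m🬎[38;2;13;18;37m[48;2;140;140;140m🬝[38;2;114;114;114m[48;2;13;18;37m🬚[38;2;172;172;172m[48;2;23;25;36m🬀[38;2;40;43;55m[48;2;255;255;255m🬝[38;2;14;18;37m[48;2;13;17;35m🬎[38;2;14;18;37m[48;2;13;17;35m🬎[38;2;14;18;37m[48;2;13;17;35m🬎[38;2;14;18;37m[48;2;13;17;35m🬎[0m
[38;2;13;15;33m[48;2;12;13;30m🬂[38;2;13;15;33m[48;2;12;13;30m🬂[38;2;13;15;33m[48;2;12;13;30m🬂[38;2;13;15;33m[48;2;12;13;30m🬂[38;2;136;136;136m[48;2;17;18;31m🬉[38;2;162;162;162m[48;2;12;14;32m🬱[38;2;12;14;32m[48;2;166;166;166m🬎[38;2;13;15;33m[48;2;130;130;130m🬀[38;2;13;15;33m[48;2;12;13;30m🬂[38;2;13;15;33m[48;2;12;13;30m🬂[38;2;13;15;33m[48;2;12;13;30m🬂[38;2;13;15;33m[48;2;12;13;30m🬂[0m
[38;2;11;12;28m[48;2;10;9;25m🬂[38;2;11;12;28m[48;2;10;9;25m🬂[38;2;11;12;28m[48;2;10;9;25m🬂[38;2;11;12;28m[48;2;10;9;25m🬂[38;2;11;12;28m[48;2;10;9;25m🬂[38;2;69;69;69m[48;2;14;14;26m🬁[38;2;89;89;89m[48;2;10;9;25m🬂[38;2;51;51;51m[48;2;10;10;26m🬀[38;2;11;12;28m[48;2;10;9;25m🬂[38;2;11;12;28m[48;2;10;9;25m🬂[38;2;11;12;28m[48;2;10;9;25m🬂[38;2;11;12;28m[48;2;10;9;25m🬂[0m
[38;2;10;8;23m[48;2;9;6;20m🬂[38;2;10;8;23m[48;2;9;6;20m🬂[38;2;10;8;23m[48;2;9;6;20m🬂[38;2;10;8;23m[48;2;9;6;20m🬂[38;2;10;8;23m[48;2;9;6;20m🬂[38;2;10;8;23m[48;2;9;6;20m🬂[38;2;10;8;23m[48;2;9;6;20m🬂[38;2;10;8;23m[48;2;9;6;20m🬂[38;2;10;8;23m[48;2;9;6;20m🬂[38;2;10;8;23m[48;2;9;6;20m🬂[38;2;10;8;23m[48;2;9;6;20m🬂[38;2;10;8;23m[48;2;9;6;20m🬂[0m
</frame>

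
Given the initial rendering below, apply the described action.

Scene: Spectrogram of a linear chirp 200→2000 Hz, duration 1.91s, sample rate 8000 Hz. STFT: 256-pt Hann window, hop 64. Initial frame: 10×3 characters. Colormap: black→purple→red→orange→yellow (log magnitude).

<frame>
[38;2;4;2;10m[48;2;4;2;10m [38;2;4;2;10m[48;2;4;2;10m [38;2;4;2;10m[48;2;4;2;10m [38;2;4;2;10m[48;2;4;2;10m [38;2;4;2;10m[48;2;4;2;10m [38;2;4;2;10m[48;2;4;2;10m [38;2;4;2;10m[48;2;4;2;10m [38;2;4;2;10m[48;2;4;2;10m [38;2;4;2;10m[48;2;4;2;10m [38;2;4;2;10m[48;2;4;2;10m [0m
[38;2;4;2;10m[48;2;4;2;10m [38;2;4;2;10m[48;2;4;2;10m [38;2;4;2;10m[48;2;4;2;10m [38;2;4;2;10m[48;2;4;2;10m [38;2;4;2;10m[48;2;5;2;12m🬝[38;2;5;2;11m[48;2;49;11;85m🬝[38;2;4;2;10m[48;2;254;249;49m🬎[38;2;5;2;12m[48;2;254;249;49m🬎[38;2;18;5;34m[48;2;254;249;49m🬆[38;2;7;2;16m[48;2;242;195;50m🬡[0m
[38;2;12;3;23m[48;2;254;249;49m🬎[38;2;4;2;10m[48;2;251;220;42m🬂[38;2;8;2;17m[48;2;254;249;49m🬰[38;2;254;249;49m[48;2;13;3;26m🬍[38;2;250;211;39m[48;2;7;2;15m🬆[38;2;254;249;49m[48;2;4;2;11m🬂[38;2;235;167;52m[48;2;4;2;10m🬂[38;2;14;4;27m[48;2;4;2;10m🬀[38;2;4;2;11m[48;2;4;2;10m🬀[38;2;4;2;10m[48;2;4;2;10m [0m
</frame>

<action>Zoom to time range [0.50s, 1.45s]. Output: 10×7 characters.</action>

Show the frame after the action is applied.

<frame>
[38;2;4;2;10m[48;2;4;2;10m [38;2;4;2;10m[48;2;4;2;10m [38;2;4;2;10m[48;2;4;2;10m [38;2;4;2;10m[48;2;4;2;10m [38;2;4;2;10m[48;2;4;2;10m [38;2;4;2;10m[48;2;4;2;10m [38;2;4;2;10m[48;2;4;2;10m [38;2;4;2;10m[48;2;4;2;10m [38;2;4;2;10m[48;2;4;2;10m [38;2;4;2;10m[48;2;4;2;10m [0m
[38;2;4;2;10m[48;2;4;2;10m [38;2;4;2;10m[48;2;4;2;10m [38;2;4;2;10m[48;2;4;2;10m [38;2;4;2;10m[48;2;4;2;10m [38;2;4;2;10m[48;2;4;2;10m [38;2;4;2;10m[48;2;4;2;10m [38;2;4;2;10m[48;2;4;2;10m [38;2;4;2;10m[48;2;4;2;10m [38;2;4;2;10m[48;2;4;2;10m [38;2;4;2;10m[48;2;4;2;10m [0m
[38;2;4;2;10m[48;2;4;2;10m [38;2;4;2;10m[48;2;4;2;10m [38;2;4;2;10m[48;2;4;2;10m [38;2;4;2;10m[48;2;4;2;10m [38;2;4;2;10m[48;2;4;2;10m [38;2;4;2;10m[48;2;4;2;10m [38;2;4;2;10m[48;2;4;2;10m [38;2;4;2;10m[48;2;4;2;10m [38;2;4;2;10m[48;2;4;2;10m [38;2;4;2;10m[48;2;4;2;10m [0m
[38;2;4;2;10m[48;2;4;2;10m [38;2;4;2;10m[48;2;4;2;10m [38;2;4;2;10m[48;2;4;2;10m [38;2;4;2;10m[48;2;4;2;10m [38;2;4;2;10m[48;2;4;2;10m [38;2;4;2;10m[48;2;4;2;10m [38;2;4;2;10m[48;2;4;2;10m [38;2;4;2;10m[48;2;4;2;11m🬝[38;2;4;2;10m[48;2;5;2;12m🬝[38;2;4;2;10m[48;2;6;2;14m🬎[0m
[38;2;4;2;10m[48;2;4;2;10m [38;2;4;2;10m[48;2;4;2;11m🬝[38;2;4;2;10m[48;2;5;2;12m🬎[38;2;4;2;11m[48;2;14;4;27m🬝[38;2;8;2;18m[48;2;219;91;52m🬝[38;2;6;2;13m[48;2;254;246;48m🬎[38;2;29;7;39m[48;2;254;249;49m🬎[38;2;7;2;16m[48;2;253;237;44m🬂[38;2;50;12;58m[48;2;254;249;49m🬰[38;2;253;225;39m[48;2;10;3;20m🬎[0m
[38;2;34;8;38m[48;2;253;241;46m🬆[38;2;38;10;44m[48;2;253;241;46m🬡[38;2;253;225;39m[48;2;29;7;52m🬍[38;2;249;218;43m[48;2;6;2;14m🬎[38;2;254;249;49m[48;2;13;3;26m🬂[38;2;253;223;38m[48;2;5;2;12m🬂[38;2;74;18;88m[48;2;6;2;14m🬀[38;2;8;2;17m[48;2;4;2;10m🬂[38;2;5;2;11m[48;2;4;2;10m🬂[38;2;4;2;11m[48;2;4;2;10m🬀[0m
[38;2;11;3;23m[48;2;4;2;10m🬂[38;2;7;2;15m[48;2;4;2;10m🬀[38;2;4;2;11m[48;2;4;2;10m🬂[38;2;4;2;10m[48;2;4;2;10m [38;2;4;2;10m[48;2;4;2;10m [38;2;4;2;10m[48;2;4;2;10m [38;2;4;2;10m[48;2;4;2;10m [38;2;4;2;10m[48;2;4;2;10m [38;2;4;2;10m[48;2;4;2;10m [38;2;4;2;10m[48;2;4;2;10m [0m
</frame>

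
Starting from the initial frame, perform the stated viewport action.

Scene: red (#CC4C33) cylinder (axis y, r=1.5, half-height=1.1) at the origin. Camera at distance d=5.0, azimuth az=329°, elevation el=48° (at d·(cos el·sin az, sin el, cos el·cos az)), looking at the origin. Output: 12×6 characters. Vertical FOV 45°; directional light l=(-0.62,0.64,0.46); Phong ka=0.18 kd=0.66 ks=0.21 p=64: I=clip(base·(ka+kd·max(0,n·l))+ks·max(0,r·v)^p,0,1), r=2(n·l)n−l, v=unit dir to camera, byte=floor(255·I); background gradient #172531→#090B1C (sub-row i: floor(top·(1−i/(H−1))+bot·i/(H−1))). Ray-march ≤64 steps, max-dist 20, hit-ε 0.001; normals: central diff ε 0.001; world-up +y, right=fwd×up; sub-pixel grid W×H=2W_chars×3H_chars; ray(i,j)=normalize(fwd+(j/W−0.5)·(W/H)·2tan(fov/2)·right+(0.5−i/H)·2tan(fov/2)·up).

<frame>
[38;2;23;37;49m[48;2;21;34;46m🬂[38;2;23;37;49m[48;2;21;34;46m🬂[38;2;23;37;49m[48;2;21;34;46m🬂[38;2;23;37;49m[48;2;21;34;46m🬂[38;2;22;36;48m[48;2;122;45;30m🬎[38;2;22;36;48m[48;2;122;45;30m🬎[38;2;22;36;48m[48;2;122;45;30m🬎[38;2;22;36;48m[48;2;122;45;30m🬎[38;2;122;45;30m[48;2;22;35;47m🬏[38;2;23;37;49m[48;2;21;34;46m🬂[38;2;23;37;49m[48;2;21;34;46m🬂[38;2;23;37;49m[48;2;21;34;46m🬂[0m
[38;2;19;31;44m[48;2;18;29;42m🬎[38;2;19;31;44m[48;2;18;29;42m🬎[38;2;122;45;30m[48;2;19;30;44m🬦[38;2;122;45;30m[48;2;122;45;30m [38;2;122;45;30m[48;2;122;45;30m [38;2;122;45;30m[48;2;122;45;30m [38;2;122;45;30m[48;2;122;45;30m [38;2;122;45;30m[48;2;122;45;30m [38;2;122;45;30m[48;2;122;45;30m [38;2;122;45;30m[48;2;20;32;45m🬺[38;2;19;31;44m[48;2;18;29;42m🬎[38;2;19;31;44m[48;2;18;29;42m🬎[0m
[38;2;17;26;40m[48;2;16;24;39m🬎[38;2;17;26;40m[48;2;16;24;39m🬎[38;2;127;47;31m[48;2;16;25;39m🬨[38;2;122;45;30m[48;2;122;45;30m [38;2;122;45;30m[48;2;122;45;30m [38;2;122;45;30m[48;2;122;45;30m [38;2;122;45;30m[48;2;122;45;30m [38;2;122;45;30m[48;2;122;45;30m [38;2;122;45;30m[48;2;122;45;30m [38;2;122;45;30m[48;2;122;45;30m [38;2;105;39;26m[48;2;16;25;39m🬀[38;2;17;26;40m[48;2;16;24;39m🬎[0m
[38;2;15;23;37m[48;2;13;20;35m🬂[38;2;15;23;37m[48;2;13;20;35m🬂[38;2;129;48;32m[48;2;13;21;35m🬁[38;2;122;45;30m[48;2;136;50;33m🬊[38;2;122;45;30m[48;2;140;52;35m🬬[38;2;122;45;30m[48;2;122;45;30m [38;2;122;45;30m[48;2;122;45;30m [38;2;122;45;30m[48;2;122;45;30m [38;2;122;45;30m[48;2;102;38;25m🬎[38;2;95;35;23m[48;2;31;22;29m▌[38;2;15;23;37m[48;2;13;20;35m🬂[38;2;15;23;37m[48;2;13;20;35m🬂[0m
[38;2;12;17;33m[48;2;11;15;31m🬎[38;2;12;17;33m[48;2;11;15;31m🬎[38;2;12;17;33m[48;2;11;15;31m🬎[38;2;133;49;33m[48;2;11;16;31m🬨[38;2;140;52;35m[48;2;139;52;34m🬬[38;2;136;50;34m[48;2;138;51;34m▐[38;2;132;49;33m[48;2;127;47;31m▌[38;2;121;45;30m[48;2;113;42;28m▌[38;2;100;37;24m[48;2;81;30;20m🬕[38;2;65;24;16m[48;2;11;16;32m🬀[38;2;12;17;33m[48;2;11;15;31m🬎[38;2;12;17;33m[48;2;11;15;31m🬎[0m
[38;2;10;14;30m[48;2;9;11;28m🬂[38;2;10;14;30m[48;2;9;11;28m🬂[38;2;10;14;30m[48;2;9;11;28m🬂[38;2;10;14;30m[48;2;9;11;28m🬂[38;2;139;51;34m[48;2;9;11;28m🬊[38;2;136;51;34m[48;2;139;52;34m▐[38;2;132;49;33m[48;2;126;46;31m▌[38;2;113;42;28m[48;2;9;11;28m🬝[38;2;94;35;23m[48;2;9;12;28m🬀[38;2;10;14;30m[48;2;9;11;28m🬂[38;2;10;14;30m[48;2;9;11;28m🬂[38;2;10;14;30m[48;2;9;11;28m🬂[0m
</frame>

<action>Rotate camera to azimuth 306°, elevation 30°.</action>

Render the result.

<frame>
[38;2;23;37;49m[48;2;21;34;46m🬂[38;2;23;37;49m[48;2;21;34;46m🬂[38;2;23;37;49m[48;2;21;34;46m🬂[38;2;23;37;49m[48;2;21;34;46m🬂[38;2;23;37;49m[48;2;21;34;46m🬂[38;2;23;37;49m[48;2;21;34;46m🬂[38;2;23;37;49m[48;2;21;34;46m🬂[38;2;23;37;49m[48;2;21;34;46m🬂[38;2;23;37;49m[48;2;21;34;46m🬂[38;2;23;37;49m[48;2;21;34;46m🬂[38;2;23;37;49m[48;2;21;34;46m🬂[38;2;23;37;49m[48;2;21;34;46m🬂[0m
[38;2;19;31;44m[48;2;18;29;42m🬎[38;2;19;31;44m[48;2;18;29;42m🬎[38;2;19;30;44m[48;2;122;45;30m🬝[38;2;20;32;45m[48;2;122;45;30m🬂[38;2;122;45;30m[48;2;122;45;30m [38;2;122;45;30m[48;2;122;45;30m [38;2;122;45;30m[48;2;122;45;30m [38;2;122;45;30m[48;2;122;45;30m [38;2;122;45;30m[48;2;20;32;45m🬺[38;2;122;45;30m[48;2;19;31;44m🬱[38;2;19;31;44m[48;2;18;29;42m🬎[38;2;19;31;44m[48;2;18;29;42m🬎[0m
[38;2;17;26;40m[48;2;16;24;39m🬎[38;2;17;26;40m[48;2;16;24;39m🬎[38;2;102;37;25m[48;2;17;25;40m▐[38;2;123;45;30m[48;2;114;42;28m🬨[38;2;122;45;30m[48;2;133;49;32m🬎[38;2;122;45;30m[48;2;139;51;34m🬎[38;2;122;45;30m[48;2;140;52;35m🬎[38;2;122;45;30m[48;2;137;50;34m🬎[38;2;123;45;30m[48;2;132;49;33m🬬[38;2;119;43;29m[48;2;93;34;23m🬕[38;2;17;26;40m[48;2;16;24;39m🬎[38;2;17;26;40m[48;2;16;24;39m🬎[0m
[38;2;15;23;37m[48;2;13;20;35m🬂[38;2;15;23;37m[48;2;13;20;35m🬂[38;2;15;23;37m[48;2;13;20;35m🬂[38;2;121;44;30m[48;2;107;40;26m▐[38;2;134;50;33m[48;2;129;48;32m▐[38;2;138;51;34m[48;2;140;52;35m🬺[38;2;140;52;35m[48;2;140;52;35m [38;2;138;51;34m[48;2;135;50;33m▌[38;2;130;48;32m[48;2;122;45;30m▌[38;2;109;40;27m[48;2;14;21;36m▌[38;2;15;23;37m[48;2;13;20;35m🬂[38;2;15;23;37m[48;2;13;20;35m🬂[0m
[38;2;12;17;33m[48;2;11;15;31m🬎[38;2;12;17;33m[48;2;11;15;31m🬎[38;2;12;17;33m[48;2;11;15;31m🬎[38;2;112;41;27m[48;2;86;32;21m🬨[38;2;133;49;33m[48;2;127;47;31m▐[38;2;137;51;34m[48;2;139;52;34m▌[38;2;140;52;35m[48;2;140;52;35m [38;2;138;51;34m[48;2;134;49;33m▌[38;2;128;47;31m[48;2;118;43;29m▌[38;2;92;34;22m[48;2;12;16;32m▌[38;2;12;17;33m[48;2;11;15;31m🬎[38;2;12;17;33m[48;2;11;15;31m🬎[0m
[38;2;10;14;30m[48;2;9;11;28m🬂[38;2;10;14;30m[48;2;9;11;28m🬂[38;2;10;14;30m[48;2;9;11;28m🬂[38;2;112;41;28m[48;2;9;12;28m🬁[38;2;128;47;32m[48;2;9;11;28m🬬[38;2;139;52;34m[48;2;136;50;34m▐[38;2;140;52;35m[48;2;139;52;34m🬕[38;2;137;51;34m[48;2;132;49;33m▌[38;2;121;45;30m[48;2;9;11;28m🬆[38;2;10;14;30m[48;2;9;11;28m🬂[38;2;10;14;30m[48;2;9;11;28m🬂[38;2;10;14;30m[48;2;9;11;28m🬂[0m
</frame>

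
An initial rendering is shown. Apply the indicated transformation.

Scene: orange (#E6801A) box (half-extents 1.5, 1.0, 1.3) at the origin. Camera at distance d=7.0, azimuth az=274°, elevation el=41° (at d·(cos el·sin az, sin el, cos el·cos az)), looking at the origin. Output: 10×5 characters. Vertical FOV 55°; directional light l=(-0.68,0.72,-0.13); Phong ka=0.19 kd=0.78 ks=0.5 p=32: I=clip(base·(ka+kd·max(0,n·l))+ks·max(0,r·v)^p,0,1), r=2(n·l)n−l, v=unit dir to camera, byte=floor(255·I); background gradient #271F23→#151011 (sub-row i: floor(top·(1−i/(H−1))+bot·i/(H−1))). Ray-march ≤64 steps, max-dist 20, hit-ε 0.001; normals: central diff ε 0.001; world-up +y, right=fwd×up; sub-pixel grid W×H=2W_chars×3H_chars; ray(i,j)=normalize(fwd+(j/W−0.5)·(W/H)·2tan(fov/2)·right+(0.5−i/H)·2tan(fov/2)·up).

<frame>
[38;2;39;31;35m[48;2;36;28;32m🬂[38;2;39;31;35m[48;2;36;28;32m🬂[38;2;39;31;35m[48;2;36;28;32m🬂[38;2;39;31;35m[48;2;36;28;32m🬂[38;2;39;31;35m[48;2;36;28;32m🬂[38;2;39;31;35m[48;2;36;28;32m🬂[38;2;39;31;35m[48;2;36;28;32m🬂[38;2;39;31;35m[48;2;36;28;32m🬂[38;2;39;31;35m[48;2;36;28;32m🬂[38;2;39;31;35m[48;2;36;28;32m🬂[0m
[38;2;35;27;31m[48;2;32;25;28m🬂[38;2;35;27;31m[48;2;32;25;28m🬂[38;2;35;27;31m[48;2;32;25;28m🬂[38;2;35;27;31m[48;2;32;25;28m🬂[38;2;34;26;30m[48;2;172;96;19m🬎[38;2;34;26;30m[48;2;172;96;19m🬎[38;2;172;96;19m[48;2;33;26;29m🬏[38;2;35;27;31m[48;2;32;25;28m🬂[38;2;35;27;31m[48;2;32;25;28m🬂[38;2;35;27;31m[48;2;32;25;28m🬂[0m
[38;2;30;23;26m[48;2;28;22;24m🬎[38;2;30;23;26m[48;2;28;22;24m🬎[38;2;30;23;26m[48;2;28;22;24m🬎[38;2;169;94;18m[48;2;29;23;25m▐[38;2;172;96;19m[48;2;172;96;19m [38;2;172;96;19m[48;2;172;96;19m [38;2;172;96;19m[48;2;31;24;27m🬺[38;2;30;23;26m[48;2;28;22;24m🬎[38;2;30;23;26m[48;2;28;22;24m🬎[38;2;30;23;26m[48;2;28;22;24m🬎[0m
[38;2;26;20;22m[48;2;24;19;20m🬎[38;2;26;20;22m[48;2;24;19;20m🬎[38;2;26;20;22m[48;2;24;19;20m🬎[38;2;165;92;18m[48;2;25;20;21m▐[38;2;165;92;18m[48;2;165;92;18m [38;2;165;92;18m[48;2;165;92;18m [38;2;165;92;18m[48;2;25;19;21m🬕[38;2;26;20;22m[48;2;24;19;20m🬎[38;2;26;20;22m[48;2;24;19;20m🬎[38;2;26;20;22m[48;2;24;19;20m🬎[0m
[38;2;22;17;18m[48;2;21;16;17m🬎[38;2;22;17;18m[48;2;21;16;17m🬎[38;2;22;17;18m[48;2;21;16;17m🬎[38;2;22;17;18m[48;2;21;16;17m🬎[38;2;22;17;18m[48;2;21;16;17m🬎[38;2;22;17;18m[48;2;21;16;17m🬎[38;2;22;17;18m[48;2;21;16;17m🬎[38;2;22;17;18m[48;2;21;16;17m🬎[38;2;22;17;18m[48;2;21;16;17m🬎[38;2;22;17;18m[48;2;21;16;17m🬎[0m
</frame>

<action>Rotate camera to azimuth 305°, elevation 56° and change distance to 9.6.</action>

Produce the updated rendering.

<frame>
[38;2;39;31;35m[48;2;36;28;32m🬂[38;2;39;31;35m[48;2;36;28;32m🬂[38;2;39;31;35m[48;2;36;28;32m🬂[38;2;39;31;35m[48;2;36;28;32m🬂[38;2;39;31;35m[48;2;36;28;32m🬂[38;2;39;31;35m[48;2;36;28;32m🬂[38;2;39;31;35m[48;2;36;28;32m🬂[38;2;39;31;35m[48;2;36;28;32m🬂[38;2;39;31;35m[48;2;36;28;32m🬂[38;2;39;31;35m[48;2;36;28;32m🬂[0m
[38;2;35;27;31m[48;2;32;25;28m🬂[38;2;35;27;31m[48;2;32;25;28m🬂[38;2;35;27;31m[48;2;32;25;28m🬂[38;2;35;27;31m[48;2;32;25;28m🬂[38;2;33;26;29m[48;2;172;96;19m🬝[38;2;34;26;30m[48;2;172;96;19m🬎[38;2;35;27;31m[48;2;32;25;28m🬂[38;2;35;27;31m[48;2;32;25;28m🬂[38;2;35;27;31m[48;2;32;25;28m🬂[38;2;35;27;31m[48;2;32;25;28m🬂[0m
[38;2;30;23;26m[48;2;28;22;24m🬎[38;2;30;23;26m[48;2;28;22;24m🬎[38;2;30;23;26m[48;2;28;22;24m🬎[38;2;168;94;18m[48;2;30;23;26m🬦[38;2;172;96;19m[48;2;172;96;19m [38;2;172;96;19m[48;2;172;96;19m [38;2;172;96;19m[48;2;33;23;18m🬆[38;2;30;23;26m[48;2;28;22;24m🬎[38;2;30;23;26m[48;2;28;22;24m🬎[38;2;30;23;26m[48;2;28;22;24m🬎[0m
[38;2;26;20;22m[48;2;24;19;20m🬎[38;2;26;20;22m[48;2;24;19;20m🬎[38;2;26;20;22m[48;2;24;19;20m🬎[38;2;26;20;22m[48;2;24;19;20m🬎[38;2;165;92;18m[48;2;24;19;20m🬊[38;2;168;94;18m[48;2;29;20;16m🬄[38;2;26;20;22m[48;2;24;19;20m🬎[38;2;26;20;22m[48;2;24;19;20m🬎[38;2;26;20;22m[48;2;24;19;20m🬎[38;2;26;20;22m[48;2;24;19;20m🬎[0m
[38;2;22;17;18m[48;2;21;16;17m🬎[38;2;22;17;18m[48;2;21;16;17m🬎[38;2;22;17;18m[48;2;21;16;17m🬎[38;2;22;17;18m[48;2;21;16;17m🬎[38;2;22;17;18m[48;2;21;16;17m🬎[38;2;22;17;18m[48;2;21;16;17m🬎[38;2;22;17;18m[48;2;21;16;17m🬎[38;2;22;17;18m[48;2;21;16;17m🬎[38;2;22;17;18m[48;2;21;16;17m🬎[38;2;22;17;18m[48;2;21;16;17m🬎[0m
</frame>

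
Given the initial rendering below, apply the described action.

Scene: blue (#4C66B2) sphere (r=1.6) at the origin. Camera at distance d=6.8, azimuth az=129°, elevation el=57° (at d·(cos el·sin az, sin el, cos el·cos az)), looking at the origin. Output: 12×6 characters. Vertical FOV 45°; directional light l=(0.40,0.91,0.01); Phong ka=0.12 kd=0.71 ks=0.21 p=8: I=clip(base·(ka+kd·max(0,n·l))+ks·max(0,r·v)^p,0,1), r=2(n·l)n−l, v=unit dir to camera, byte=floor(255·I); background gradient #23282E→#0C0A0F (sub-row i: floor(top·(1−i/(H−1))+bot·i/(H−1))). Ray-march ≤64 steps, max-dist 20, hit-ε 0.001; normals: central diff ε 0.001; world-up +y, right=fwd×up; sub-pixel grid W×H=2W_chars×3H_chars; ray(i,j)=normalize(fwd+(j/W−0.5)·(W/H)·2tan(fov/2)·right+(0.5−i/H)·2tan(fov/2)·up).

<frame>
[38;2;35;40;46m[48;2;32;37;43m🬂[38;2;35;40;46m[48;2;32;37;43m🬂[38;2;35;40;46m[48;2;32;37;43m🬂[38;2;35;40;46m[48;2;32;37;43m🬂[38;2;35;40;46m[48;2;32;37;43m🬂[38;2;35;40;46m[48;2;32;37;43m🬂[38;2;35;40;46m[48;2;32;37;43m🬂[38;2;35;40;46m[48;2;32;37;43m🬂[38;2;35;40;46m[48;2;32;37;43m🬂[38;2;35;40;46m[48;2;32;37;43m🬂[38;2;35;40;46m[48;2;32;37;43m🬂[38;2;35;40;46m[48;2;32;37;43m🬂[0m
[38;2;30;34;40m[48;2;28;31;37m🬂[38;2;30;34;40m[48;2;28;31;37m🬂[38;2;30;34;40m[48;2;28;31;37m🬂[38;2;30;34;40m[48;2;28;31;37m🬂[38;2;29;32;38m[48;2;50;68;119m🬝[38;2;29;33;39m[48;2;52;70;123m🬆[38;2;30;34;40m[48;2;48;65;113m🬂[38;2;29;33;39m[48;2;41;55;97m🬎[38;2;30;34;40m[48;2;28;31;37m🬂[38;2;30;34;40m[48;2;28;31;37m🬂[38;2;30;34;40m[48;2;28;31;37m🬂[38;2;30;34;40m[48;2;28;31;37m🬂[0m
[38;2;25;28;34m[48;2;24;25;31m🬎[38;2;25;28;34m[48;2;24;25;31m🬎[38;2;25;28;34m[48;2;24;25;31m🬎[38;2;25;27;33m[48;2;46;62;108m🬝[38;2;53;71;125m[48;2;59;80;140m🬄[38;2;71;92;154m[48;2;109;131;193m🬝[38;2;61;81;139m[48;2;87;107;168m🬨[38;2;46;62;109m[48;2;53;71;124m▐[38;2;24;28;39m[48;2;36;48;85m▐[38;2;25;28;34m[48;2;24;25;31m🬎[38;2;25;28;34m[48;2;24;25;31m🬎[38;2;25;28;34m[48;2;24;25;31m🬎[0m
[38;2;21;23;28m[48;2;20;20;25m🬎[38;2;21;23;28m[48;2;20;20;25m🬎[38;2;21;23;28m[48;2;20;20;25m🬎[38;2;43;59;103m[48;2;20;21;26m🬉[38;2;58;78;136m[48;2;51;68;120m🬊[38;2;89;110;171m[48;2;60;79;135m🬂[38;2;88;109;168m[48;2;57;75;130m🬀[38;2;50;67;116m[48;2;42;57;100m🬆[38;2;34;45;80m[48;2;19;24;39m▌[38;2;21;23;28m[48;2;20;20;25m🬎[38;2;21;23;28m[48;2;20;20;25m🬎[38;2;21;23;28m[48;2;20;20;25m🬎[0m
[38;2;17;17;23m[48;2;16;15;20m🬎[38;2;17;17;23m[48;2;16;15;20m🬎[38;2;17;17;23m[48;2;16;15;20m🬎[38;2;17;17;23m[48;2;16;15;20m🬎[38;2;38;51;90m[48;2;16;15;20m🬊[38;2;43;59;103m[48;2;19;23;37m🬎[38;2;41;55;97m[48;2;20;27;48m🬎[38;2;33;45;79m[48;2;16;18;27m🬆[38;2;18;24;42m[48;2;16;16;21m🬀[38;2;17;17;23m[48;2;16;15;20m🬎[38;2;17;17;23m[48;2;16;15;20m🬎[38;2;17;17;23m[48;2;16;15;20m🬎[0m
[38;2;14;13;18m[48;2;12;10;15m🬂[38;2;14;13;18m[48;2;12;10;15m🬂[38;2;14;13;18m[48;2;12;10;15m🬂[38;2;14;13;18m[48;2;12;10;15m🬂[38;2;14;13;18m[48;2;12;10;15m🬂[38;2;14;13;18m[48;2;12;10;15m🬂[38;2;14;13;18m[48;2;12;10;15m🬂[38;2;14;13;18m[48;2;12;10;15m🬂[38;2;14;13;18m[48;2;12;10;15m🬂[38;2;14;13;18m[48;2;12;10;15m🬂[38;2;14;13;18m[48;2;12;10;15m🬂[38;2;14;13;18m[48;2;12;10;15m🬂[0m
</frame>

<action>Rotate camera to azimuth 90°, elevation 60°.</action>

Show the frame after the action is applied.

<frame>
[38;2;35;40;46m[48;2;32;37;43m🬂[38;2;35;40;46m[48;2;32;37;43m🬂[38;2;35;40;46m[48;2;32;37;43m🬂[38;2;35;40;46m[48;2;32;37;43m🬂[38;2;35;40;46m[48;2;32;37;43m🬂[38;2;35;40;46m[48;2;32;37;43m🬂[38;2;35;40;46m[48;2;32;37;43m🬂[38;2;35;40;46m[48;2;32;37;43m🬂[38;2;35;40;46m[48;2;32;37;43m🬂[38;2;35;40;46m[48;2;32;37;43m🬂[38;2;35;40;46m[48;2;32;37;43m🬂[38;2;35;40;46m[48;2;32;37;43m🬂[0m
[38;2;30;34;40m[48;2;28;31;37m🬂[38;2;30;34;40m[48;2;28;31;37m🬂[38;2;30;34;40m[48;2;28;31;37m🬂[38;2;30;34;40m[48;2;28;31;37m🬂[38;2;29;32;38m[48;2;40;54;95m🬝[38;2;29;33;39m[48;2;46;62;109m🬆[38;2;30;34;40m[48;2;46;62;108m🬂[38;2;29;33;39m[48;2;44;59;103m🬎[38;2;30;34;40m[48;2;28;31;37m🬂[38;2;30;34;40m[48;2;28;31;37m🬂[38;2;30;34;40m[48;2;28;31;37m🬂[38;2;30;34;40m[48;2;28;31;37m🬂[0m
[38;2;25;28;34m[48;2;24;25;31m🬎[38;2;25;28;34m[48;2;24;25;31m🬎[38;2;25;28;34m[48;2;24;25;31m🬎[38;2;25;27;33m[48;2;34;46;81m🬝[38;2;43;58;101m[48;2;52;71;124m🬄[38;2;60;81;139m[48;2;87;108;170m🬝[38;2;63;84;144m[48;2;94;115;177m🬎[38;2;53;72;126m[48;2;61;81;141m🬨[38;2;25;28;34m[48;2;41;56;98m🬉[38;2;25;28;34m[48;2;24;25;31m🬎[38;2;25;28;34m[48;2;24;25;31m🬎[38;2;25;28;34m[48;2;24;25;31m🬎[0m
[38;2;21;23;28m[48;2;20;20;25m🬎[38;2;21;23;28m[48;2;20;20;25m🬎[38;2;21;23;28m[48;2;20;20;25m🬎[38;2;34;46;81m[48;2;20;21;26m🬉[38;2;52;71;124m[48;2;45;61;107m🬨[38;2;82;103;164m[48;2;59;79;137m🬉[38;2;100;121;183m[48;2;68;88;147m🬂[38;2;61;82;140m[48;2;53;72;126m🬄[38;2;40;55;96m[48;2;20;20;25m🬝[38;2;21;23;28m[48;2;20;20;25m🬎[38;2;21;23;28m[48;2;20;20;25m🬎[38;2;21;23;28m[48;2;20;20;25m🬎[0m
[38;2;17;17;23m[48;2;16;15;20m🬎[38;2;17;17;23m[48;2;16;15;20m🬎[38;2;17;17;23m[48;2;16;15;20m🬎[38;2;17;17;23m[48;2;16;15;20m🬎[38;2;36;49;86m[48;2;16;15;20m🬊[38;2;47;63;110m[48;2;22;26;43m🬎[38;2;49;65;115m[48;2;29;39;69m🬎[38;2;41;55;97m[48;2;16;15;20m🬎[38;2;32;44;77m[48;2;16;16;21m🬀[38;2;17;17;23m[48;2;16;15;20m🬎[38;2;17;17;23m[48;2;16;15;20m🬎[38;2;17;17;23m[48;2;16;15;20m🬎[0m
[38;2;14;13;18m[48;2;12;10;15m🬂[38;2;14;13;18m[48;2;12;10;15m🬂[38;2;14;13;18m[48;2;12;10;15m🬂[38;2;14;13;18m[48;2;12;10;15m🬂[38;2;14;13;18m[48;2;12;10;15m🬂[38;2;14;13;18m[48;2;12;10;15m🬂[38;2;14;13;18m[48;2;12;10;15m🬂[38;2;14;13;18m[48;2;12;10;15m🬂[38;2;14;13;18m[48;2;12;10;15m🬂[38;2;14;13;18m[48;2;12;10;15m🬂[38;2;14;13;18m[48;2;12;10;15m🬂[38;2;14;13;18m[48;2;12;10;15m🬂[0m
</frame>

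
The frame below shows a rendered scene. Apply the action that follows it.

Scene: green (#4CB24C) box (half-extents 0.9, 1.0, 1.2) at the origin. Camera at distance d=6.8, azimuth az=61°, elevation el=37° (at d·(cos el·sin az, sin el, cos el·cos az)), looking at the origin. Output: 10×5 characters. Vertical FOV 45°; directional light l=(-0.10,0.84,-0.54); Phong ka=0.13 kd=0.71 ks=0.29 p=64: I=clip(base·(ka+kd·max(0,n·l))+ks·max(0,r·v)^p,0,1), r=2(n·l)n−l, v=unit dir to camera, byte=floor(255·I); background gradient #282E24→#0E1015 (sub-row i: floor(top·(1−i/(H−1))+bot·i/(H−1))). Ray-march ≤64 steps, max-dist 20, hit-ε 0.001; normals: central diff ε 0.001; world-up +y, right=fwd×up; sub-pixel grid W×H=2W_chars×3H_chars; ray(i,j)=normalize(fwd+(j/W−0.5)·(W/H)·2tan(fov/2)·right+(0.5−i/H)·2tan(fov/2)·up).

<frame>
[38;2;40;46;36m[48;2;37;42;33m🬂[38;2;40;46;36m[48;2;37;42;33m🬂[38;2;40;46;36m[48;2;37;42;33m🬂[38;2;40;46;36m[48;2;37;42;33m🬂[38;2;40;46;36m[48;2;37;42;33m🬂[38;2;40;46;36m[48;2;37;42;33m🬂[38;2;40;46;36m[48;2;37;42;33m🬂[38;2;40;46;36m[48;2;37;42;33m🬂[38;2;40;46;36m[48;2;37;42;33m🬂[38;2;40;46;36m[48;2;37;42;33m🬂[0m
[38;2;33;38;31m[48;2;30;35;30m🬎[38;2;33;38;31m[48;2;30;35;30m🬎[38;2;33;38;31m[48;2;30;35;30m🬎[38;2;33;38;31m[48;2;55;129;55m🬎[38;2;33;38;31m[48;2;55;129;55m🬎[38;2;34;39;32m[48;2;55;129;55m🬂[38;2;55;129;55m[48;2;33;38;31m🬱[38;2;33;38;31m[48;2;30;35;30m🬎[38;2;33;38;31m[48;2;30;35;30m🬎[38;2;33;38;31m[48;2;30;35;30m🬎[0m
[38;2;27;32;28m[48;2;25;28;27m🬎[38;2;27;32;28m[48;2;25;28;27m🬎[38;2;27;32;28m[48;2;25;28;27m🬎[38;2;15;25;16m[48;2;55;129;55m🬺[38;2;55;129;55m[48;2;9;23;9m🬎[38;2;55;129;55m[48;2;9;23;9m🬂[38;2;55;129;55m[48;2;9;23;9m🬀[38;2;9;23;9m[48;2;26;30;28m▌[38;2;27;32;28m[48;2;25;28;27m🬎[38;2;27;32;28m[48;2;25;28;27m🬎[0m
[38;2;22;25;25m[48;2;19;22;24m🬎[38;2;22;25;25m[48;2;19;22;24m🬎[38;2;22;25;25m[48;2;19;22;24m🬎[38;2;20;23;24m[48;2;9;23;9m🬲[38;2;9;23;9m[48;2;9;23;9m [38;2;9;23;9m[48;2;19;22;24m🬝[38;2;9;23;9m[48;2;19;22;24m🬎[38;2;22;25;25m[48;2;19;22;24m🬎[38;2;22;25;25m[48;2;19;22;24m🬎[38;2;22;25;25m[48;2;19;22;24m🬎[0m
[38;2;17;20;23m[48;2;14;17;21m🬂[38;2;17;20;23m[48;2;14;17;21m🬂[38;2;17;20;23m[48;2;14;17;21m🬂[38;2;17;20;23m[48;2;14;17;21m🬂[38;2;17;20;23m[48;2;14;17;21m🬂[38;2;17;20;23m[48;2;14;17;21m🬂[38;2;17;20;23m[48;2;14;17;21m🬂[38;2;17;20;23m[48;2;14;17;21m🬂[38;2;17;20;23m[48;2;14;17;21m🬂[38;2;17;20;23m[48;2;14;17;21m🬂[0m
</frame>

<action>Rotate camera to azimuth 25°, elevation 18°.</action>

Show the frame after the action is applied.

<frame>
[38;2;40;46;36m[48;2;37;42;33m🬂[38;2;40;46;36m[48;2;37;42;33m🬂[38;2;40;46;36m[48;2;37;42;33m🬂[38;2;40;46;36m[48;2;37;42;33m🬂[38;2;40;46;36m[48;2;37;42;33m🬂[38;2;40;46;36m[48;2;37;42;33m🬂[38;2;40;46;36m[48;2;37;42;33m🬂[38;2;40;46;36m[48;2;37;42;33m🬂[38;2;40;46;36m[48;2;37;42;33m🬂[38;2;40;46;36m[48;2;37;42;33m🬂[0m
[38;2;33;38;31m[48;2;30;35;30m🬎[38;2;33;38;31m[48;2;30;35;30m🬎[38;2;33;38;31m[48;2;30;35;30m🬎[38;2;32;37;31m[48;2;55;129;55m🬝[38;2;33;38;31m[48;2;55;129;55m🬎[38;2;33;38;31m[48;2;55;129;55m🬎[38;2;55;129;55m[48;2;28;35;27m🬏[38;2;33;38;31m[48;2;30;35;30m🬎[38;2;33;38;31m[48;2;30;35;30m🬎[38;2;33;38;31m[48;2;30;35;30m🬎[0m
[38;2;27;32;28m[48;2;25;28;27m🬎[38;2;27;32;28m[48;2;25;28;27m🬎[38;2;27;32;28m[48;2;25;28;27m🬎[38;2;9;23;9m[48;2;26;29;27m🬨[38;2;9;23;9m[48;2;9;23;9m [38;2;9;23;9m[48;2;9;23;9m [38;2;9;23;9m[48;2;9;23;9m [38;2;27;32;28m[48;2;25;28;27m🬎[38;2;27;32;28m[48;2;25;28;27m🬎[38;2;27;32;28m[48;2;25;28;27m🬎[0m
[38;2;22;25;25m[48;2;19;22;24m🬎[38;2;22;25;25m[48;2;19;22;24m🬎[38;2;22;25;25m[48;2;19;22;24m🬎[38;2;20;23;24m[48;2;9;23;9m🬲[38;2;9;23;9m[48;2;9;23;9m [38;2;9;23;9m[48;2;9;23;9m [38;2;9;23;9m[48;2;19;22;24m🬆[38;2;22;25;25m[48;2;19;22;24m🬎[38;2;22;25;25m[48;2;19;22;24m🬎[38;2;22;25;25m[48;2;19;22;24m🬎[0m
[38;2;17;20;23m[48;2;14;17;21m🬂[38;2;17;20;23m[48;2;14;17;21m🬂[38;2;17;20;23m[48;2;14;17;21m🬂[38;2;17;20;23m[48;2;14;17;21m🬂[38;2;17;20;23m[48;2;14;17;21m🬂[38;2;17;20;23m[48;2;14;17;21m🬂[38;2;17;20;23m[48;2;14;17;21m🬂[38;2;17;20;23m[48;2;14;17;21m🬂[38;2;17;20;23m[48;2;14;17;21m🬂[38;2;17;20;23m[48;2;14;17;21m🬂[0m
</frame>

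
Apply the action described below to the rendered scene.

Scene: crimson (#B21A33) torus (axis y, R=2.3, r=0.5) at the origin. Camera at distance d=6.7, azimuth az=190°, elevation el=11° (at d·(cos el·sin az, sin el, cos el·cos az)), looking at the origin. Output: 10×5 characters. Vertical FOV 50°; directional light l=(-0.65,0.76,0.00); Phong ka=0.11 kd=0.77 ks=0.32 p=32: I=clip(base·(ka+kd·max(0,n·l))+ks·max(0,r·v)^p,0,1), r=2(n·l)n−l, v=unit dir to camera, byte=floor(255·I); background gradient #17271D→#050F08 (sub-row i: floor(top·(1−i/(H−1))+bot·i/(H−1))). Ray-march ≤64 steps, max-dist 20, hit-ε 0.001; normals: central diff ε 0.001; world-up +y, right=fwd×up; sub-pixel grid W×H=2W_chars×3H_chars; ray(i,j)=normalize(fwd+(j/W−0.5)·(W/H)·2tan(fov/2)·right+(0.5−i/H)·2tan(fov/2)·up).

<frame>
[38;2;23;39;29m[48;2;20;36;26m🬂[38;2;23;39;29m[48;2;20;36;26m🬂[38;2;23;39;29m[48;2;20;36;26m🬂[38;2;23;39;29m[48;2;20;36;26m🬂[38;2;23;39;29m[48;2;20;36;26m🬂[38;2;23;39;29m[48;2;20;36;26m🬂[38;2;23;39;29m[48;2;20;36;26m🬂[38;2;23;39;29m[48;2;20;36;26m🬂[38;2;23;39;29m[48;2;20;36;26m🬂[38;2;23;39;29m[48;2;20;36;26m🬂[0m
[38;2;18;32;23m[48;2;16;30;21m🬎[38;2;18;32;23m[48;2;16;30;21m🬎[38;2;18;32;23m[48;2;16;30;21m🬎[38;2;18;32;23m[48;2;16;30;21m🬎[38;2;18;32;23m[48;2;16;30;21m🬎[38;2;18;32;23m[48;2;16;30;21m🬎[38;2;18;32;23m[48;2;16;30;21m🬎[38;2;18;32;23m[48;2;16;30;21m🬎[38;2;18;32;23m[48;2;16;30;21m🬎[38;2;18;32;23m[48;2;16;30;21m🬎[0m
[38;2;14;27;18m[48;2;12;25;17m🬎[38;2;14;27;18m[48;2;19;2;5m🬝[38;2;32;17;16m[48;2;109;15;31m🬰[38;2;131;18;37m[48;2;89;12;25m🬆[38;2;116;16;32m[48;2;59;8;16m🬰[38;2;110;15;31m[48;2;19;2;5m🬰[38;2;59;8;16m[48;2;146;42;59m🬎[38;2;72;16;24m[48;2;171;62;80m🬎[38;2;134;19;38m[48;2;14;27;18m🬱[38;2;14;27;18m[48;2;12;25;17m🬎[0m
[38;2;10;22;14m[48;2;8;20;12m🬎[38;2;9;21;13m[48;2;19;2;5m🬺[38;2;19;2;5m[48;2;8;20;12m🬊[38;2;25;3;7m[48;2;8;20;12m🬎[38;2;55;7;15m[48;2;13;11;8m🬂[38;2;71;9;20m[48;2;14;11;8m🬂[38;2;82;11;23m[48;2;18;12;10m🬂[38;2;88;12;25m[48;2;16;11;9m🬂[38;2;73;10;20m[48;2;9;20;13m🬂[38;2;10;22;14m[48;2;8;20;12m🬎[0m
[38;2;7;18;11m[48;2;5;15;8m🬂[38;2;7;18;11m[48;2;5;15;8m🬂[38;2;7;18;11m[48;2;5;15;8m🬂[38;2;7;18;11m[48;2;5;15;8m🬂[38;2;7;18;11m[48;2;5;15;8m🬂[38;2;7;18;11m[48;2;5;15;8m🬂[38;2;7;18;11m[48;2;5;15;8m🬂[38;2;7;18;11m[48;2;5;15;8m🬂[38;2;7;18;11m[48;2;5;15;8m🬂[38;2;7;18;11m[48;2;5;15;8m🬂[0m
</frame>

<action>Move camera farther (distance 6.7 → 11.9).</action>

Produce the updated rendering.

<frame>
[38;2;23;39;29m[48;2;20;36;26m🬂[38;2;23;39;29m[48;2;20;36;26m🬂[38;2;23;39;29m[48;2;20;36;26m🬂[38;2;23;39;29m[48;2;20;36;26m🬂[38;2;23;39;29m[48;2;20;36;26m🬂[38;2;23;39;29m[48;2;20;36;26m🬂[38;2;23;39;29m[48;2;20;36;26m🬂[38;2;23;39;29m[48;2;20;36;26m🬂[38;2;23;39;29m[48;2;20;36;26m🬂[38;2;23;39;29m[48;2;20;36;26m🬂[0m
[38;2;18;32;23m[48;2;16;30;21m🬎[38;2;18;32;23m[48;2;16;30;21m🬎[38;2;18;32;23m[48;2;16;30;21m🬎[38;2;18;32;23m[48;2;16;30;21m🬎[38;2;18;32;23m[48;2;16;30;21m🬎[38;2;18;32;23m[48;2;16;30;21m🬎[38;2;18;32;23m[48;2;16;30;21m🬎[38;2;18;32;23m[48;2;16;30;21m🬎[38;2;18;32;23m[48;2;16;30;21m🬎[38;2;18;32;23m[48;2;16;30;21m🬎[0m
[38;2;14;27;18m[48;2;12;25;17m🬎[38;2;14;27;18m[48;2;12;25;17m🬎[38;2;14;27;18m[48;2;12;25;17m🬎[38;2;138;20;39m[48;2;15;22;15m🬇[38;2;32;17;16m[48;2;118;17;33m🬰[38;2;25;16;14m[48;2;90;13;25m🬎[38;2;16;19;14m[48;2;105;15;30m🬆[38;2;14;27;18m[48;2;12;25;17m🬎[38;2;14;27;18m[48;2;12;25;17m🬎[38;2;14;27;18m[48;2;12;25;17m🬎[0m
[38;2;10;22;14m[48;2;8;20;12m🬎[38;2;10;22;14m[48;2;8;20;12m🬎[38;2;10;22;14m[48;2;8;20;12m🬎[38;2;10;22;14m[48;2;8;20;12m🬎[38;2;9;21;13m[48;2;19;2;5m🬺[38;2;19;2;5m[48;2;9;20;13m🬂[38;2;10;22;14m[48;2;8;20;12m🬎[38;2;10;22;14m[48;2;8;20;12m🬎[38;2;10;22;14m[48;2;8;20;12m🬎[38;2;10;22;14m[48;2;8;20;12m🬎[0m
[38;2;7;18;11m[48;2;5;15;8m🬂[38;2;7;18;11m[48;2;5;15;8m🬂[38;2;7;18;11m[48;2;5;15;8m🬂[38;2;7;18;11m[48;2;5;15;8m🬂[38;2;7;18;11m[48;2;5;15;8m🬂[38;2;7;18;11m[48;2;5;15;8m🬂[38;2;7;18;11m[48;2;5;15;8m🬂[38;2;7;18;11m[48;2;5;15;8m🬂[38;2;7;18;11m[48;2;5;15;8m🬂[38;2;7;18;11m[48;2;5;15;8m🬂[0m
</frame>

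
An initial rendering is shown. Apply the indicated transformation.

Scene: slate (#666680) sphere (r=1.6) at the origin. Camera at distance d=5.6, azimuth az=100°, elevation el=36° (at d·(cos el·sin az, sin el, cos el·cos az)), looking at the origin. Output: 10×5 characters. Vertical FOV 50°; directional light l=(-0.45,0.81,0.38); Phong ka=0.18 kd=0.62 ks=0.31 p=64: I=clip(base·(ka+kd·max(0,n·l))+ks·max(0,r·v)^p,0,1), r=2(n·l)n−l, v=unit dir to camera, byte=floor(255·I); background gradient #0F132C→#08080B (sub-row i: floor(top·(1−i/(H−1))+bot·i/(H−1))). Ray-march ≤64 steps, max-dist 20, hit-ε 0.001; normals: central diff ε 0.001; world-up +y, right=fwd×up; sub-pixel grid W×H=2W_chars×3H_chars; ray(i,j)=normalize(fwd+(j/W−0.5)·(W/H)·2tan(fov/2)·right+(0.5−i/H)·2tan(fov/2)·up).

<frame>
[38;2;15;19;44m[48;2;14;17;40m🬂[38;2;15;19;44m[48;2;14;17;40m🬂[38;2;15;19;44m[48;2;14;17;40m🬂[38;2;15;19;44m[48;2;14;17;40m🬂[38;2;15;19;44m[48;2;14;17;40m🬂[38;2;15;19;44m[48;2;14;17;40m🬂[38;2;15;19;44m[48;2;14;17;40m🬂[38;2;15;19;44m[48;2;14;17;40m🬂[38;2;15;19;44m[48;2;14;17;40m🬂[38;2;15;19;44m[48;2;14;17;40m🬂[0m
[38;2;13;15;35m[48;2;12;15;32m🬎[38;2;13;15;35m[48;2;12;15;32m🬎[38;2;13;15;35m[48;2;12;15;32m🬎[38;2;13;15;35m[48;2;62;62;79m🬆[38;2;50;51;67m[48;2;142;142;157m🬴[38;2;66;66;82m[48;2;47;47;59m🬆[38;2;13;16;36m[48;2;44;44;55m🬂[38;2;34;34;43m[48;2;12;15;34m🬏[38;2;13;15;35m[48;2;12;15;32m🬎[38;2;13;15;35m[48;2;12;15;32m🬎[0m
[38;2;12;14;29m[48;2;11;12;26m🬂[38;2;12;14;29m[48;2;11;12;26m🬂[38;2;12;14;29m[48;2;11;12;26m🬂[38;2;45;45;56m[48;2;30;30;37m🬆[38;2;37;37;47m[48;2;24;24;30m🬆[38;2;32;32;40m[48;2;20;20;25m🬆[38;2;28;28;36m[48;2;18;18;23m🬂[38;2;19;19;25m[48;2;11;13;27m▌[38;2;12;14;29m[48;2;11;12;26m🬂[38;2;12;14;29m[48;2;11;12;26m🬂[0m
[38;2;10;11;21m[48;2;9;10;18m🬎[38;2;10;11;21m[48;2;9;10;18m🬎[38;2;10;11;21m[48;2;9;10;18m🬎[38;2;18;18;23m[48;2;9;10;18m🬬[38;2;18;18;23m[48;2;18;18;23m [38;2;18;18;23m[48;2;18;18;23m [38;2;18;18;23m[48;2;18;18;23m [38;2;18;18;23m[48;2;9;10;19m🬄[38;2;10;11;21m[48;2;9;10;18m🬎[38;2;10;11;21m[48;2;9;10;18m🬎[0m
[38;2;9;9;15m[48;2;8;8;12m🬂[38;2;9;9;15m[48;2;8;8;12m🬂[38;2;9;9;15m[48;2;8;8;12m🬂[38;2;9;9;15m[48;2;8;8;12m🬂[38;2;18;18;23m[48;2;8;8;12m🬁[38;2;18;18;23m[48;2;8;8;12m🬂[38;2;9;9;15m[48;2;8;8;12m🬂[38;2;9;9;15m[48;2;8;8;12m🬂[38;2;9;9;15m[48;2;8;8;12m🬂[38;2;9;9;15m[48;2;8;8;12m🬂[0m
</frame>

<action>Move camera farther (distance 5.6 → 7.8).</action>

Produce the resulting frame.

<frame>
[38;2;15;19;44m[48;2;14;17;40m🬂[38;2;15;19;44m[48;2;14;17;40m🬂[38;2;15;19;44m[48;2;14;17;40m🬂[38;2;15;19;44m[48;2;14;17;40m🬂[38;2;15;19;44m[48;2;14;17;40m🬂[38;2;15;19;44m[48;2;14;17;40m🬂[38;2;15;19;44m[48;2;14;17;40m🬂[38;2;15;19;44m[48;2;14;17;40m🬂[38;2;15;19;44m[48;2;14;17;40m🬂[38;2;15;19;44m[48;2;14;17;40m🬂[0m
[38;2;13;15;35m[48;2;12;15;32m🬎[38;2;13;15;35m[48;2;12;15;32m🬎[38;2;13;15;35m[48;2;12;15;32m🬎[38;2;13;15;35m[48;2;12;15;32m🬎[38;2;13;15;35m[48;2;78;78;95m🬎[38;2;13;15;35m[48;2;59;59;74m🬎[38;2;51;51;64m[48;2;12;15;34m🬏[38;2;13;15;35m[48;2;12;15;32m🬎[38;2;13;15;35m[48;2;12;15;32m🬎[38;2;13;15;35m[48;2;12;15;32m🬎[0m
[38;2;12;14;29m[48;2;11;12;26m🬂[38;2;12;14;29m[48;2;11;12;26m🬂[38;2;12;14;29m[48;2;11;12;26m🬂[38;2;52;52;65m[48;2;15;16;28m🬉[38;2;47;47;58m[48;2;25;25;31m🬆[38;2;41;41;52m[48;2;22;22;28m🬂[38;2;32;32;39m[48;2;18;18;23m🬂[38;2;12;14;29m[48;2;11;12;26m🬂[38;2;12;14;29m[48;2;11;12;26m🬂[38;2;12;14;29m[48;2;11;12;26m🬂[0m
[38;2;10;11;21m[48;2;9;10;18m🬎[38;2;10;11;21m[48;2;9;10;18m🬎[38;2;10;11;21m[48;2;9;10;18m🬎[38;2;18;18;23m[48;2;9;10;19m🬁[38;2;18;18;23m[48;2;9;10;18m🬎[38;2;18;18;23m[48;2;9;10;18m🬎[38;2;18;18;23m[48;2;9;10;18m🬆[38;2;10;11;21m[48;2;9;10;18m🬎[38;2;10;11;21m[48;2;9;10;18m🬎[38;2;10;11;21m[48;2;9;10;18m🬎[0m
[38;2;9;9;15m[48;2;8;8;12m🬂[38;2;9;9;15m[48;2;8;8;12m🬂[38;2;9;9;15m[48;2;8;8;12m🬂[38;2;9;9;15m[48;2;8;8;12m🬂[38;2;9;9;15m[48;2;8;8;12m🬂[38;2;9;9;15m[48;2;8;8;12m🬂[38;2;9;9;15m[48;2;8;8;12m🬂[38;2;9;9;15m[48;2;8;8;12m🬂[38;2;9;9;15m[48;2;8;8;12m🬂[38;2;9;9;15m[48;2;8;8;12m🬂[0m
</frame>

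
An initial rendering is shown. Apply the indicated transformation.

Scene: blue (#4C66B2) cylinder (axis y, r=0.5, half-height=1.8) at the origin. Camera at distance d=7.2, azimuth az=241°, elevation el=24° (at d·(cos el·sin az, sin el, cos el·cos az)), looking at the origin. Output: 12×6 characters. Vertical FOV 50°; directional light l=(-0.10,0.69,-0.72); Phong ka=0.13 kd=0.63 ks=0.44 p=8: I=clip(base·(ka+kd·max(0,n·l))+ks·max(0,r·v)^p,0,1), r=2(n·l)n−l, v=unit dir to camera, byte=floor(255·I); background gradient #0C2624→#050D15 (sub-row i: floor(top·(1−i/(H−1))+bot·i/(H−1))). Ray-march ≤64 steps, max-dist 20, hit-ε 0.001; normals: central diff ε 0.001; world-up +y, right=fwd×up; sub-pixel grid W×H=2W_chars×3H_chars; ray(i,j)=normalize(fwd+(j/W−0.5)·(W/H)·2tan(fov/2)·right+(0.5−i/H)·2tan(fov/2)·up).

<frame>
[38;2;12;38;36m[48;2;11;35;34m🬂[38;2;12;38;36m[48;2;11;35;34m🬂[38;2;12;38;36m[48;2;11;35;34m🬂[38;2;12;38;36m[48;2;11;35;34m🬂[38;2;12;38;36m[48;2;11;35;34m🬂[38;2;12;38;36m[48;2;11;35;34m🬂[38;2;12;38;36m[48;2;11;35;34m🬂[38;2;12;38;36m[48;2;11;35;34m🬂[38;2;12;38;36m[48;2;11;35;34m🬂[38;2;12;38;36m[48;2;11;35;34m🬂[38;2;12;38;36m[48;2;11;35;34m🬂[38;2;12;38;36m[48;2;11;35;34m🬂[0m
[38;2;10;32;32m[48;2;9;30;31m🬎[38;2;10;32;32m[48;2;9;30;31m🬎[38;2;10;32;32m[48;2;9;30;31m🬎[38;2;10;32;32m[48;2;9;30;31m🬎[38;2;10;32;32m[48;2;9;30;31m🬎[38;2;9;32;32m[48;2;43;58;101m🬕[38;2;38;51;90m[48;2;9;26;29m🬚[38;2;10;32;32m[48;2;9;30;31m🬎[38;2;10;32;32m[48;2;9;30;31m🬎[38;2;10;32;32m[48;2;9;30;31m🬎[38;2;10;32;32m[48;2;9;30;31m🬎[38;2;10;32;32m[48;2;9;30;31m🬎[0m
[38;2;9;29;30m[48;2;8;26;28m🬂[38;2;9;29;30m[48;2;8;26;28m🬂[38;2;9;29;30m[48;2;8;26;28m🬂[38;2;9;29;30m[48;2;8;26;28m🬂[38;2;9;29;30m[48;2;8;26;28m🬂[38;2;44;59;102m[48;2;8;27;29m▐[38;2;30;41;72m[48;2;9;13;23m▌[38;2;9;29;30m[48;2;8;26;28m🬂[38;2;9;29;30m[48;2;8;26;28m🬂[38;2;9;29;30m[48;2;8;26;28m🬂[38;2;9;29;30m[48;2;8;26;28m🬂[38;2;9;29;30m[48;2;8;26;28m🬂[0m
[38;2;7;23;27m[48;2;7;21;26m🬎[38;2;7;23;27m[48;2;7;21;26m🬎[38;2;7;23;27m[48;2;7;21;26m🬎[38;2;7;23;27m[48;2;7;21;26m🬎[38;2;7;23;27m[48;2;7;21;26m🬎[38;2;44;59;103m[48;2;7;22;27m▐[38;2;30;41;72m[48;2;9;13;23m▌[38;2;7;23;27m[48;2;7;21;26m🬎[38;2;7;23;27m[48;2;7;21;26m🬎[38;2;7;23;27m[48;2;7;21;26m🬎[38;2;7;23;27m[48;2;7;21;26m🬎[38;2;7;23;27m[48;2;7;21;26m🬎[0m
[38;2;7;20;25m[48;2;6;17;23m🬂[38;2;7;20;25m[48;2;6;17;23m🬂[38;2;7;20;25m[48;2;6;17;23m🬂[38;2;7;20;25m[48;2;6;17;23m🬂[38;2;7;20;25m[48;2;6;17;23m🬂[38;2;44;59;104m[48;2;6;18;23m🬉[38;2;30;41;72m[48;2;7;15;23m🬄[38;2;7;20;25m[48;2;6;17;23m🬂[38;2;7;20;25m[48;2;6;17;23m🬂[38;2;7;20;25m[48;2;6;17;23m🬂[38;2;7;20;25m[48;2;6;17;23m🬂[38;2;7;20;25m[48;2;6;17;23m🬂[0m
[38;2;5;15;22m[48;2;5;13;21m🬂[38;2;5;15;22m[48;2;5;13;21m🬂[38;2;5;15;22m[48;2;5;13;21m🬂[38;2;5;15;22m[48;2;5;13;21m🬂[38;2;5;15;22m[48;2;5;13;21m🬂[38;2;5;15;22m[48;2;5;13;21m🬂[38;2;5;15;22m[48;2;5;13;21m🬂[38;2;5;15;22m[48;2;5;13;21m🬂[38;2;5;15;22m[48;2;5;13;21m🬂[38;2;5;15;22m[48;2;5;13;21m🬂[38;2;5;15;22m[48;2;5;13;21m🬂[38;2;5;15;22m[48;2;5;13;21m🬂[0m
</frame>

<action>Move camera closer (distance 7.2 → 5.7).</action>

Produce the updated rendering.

<frame>
[38;2;12;38;36m[48;2;11;35;34m🬂[38;2;12;38;36m[48;2;11;35;34m🬂[38;2;12;38;36m[48;2;11;35;34m🬂[38;2;12;38;36m[48;2;11;35;34m🬂[38;2;12;38;36m[48;2;11;35;34m🬂[38;2;12;38;36m[48;2;11;35;34m🬂[38;2;12;38;36m[48;2;11;35;34m🬂[38;2;12;38;36m[48;2;11;35;34m🬂[38;2;12;38;36m[48;2;11;35;34m🬂[38;2;12;38;36m[48;2;11;35;34m🬂[38;2;12;38;36m[48;2;11;35;34m🬂[38;2;12;38;36m[48;2;11;35;34m🬂[0m
[38;2;10;32;32m[48;2;9;30;31m🬎[38;2;10;32;32m[48;2;9;30;31m🬎[38;2;10;32;32m[48;2;9;30;31m🬎[38;2;10;32;32m[48;2;9;30;31m🬎[38;2;10;32;32m[48;2;9;30;31m🬎[38;2;43;57;99m[48;2;9;31;32m▐[38;2;30;41;72m[48;2;14;19;34m▌[38;2;10;32;32m[48;2;9;30;31m🬎[38;2;10;32;32m[48;2;9;30;31m🬎[38;2;10;32;32m[48;2;9;30;31m🬎[38;2;10;32;32m[48;2;9;30;31m🬎[38;2;10;32;32m[48;2;9;30;31m🬎[0m
[38;2;9;29;30m[48;2;8;26;28m🬂[38;2;9;29;30m[48;2;8;26;28m🬂[38;2;9;29;30m[48;2;8;26;28m🬂[38;2;9;29;30m[48;2;8;26;28m🬂[38;2;9;29;30m[48;2;8;26;28m🬂[38;2;42;56;98m[48;2;8;27;29m▐[38;2;30;41;72m[48;2;12;17;31m▌[38;2;9;29;30m[48;2;8;26;28m🬂[38;2;9;29;30m[48;2;8;26;28m🬂[38;2;9;29;30m[48;2;8;26;28m🬂[38;2;9;29;30m[48;2;8;26;28m🬂[38;2;9;29;30m[48;2;8;26;28m🬂[0m
[38;2;7;23;27m[48;2;7;21;26m🬎[38;2;7;23;27m[48;2;7;21;26m🬎[38;2;7;23;27m[48;2;7;21;26m🬎[38;2;7;23;27m[48;2;7;21;26m🬎[38;2;7;23;27m[48;2;7;21;26m🬎[38;2;42;57;99m[48;2;7;22;27m▐[38;2;30;41;72m[48;2;11;15;27m▌[38;2;7;23;27m[48;2;7;21;26m🬎[38;2;7;23;27m[48;2;7;21;26m🬎[38;2;7;23;27m[48;2;7;21;26m🬎[38;2;7;23;27m[48;2;7;21;26m🬎[38;2;7;23;27m[48;2;7;21;26m🬎[0m
[38;2;7;20;25m[48;2;6;17;23m🬂[38;2;7;20;25m[48;2;6;17;23m🬂[38;2;7;20;25m[48;2;6;17;23m🬂[38;2;7;20;25m[48;2;6;17;23m🬂[38;2;7;20;25m[48;2;6;17;23m🬂[38;2;43;57;100m[48;2;6;18;24m▐[38;2;30;41;72m[48;2;9;13;23m▌[38;2;7;20;25m[48;2;6;17;23m🬂[38;2;7;20;25m[48;2;6;17;23m🬂[38;2;7;20;25m[48;2;6;17;23m🬂[38;2;7;20;25m[48;2;6;17;23m🬂[38;2;7;20;25m[48;2;6;17;23m🬂[0m
[38;2;5;15;22m[48;2;5;13;21m🬂[38;2;5;15;22m[48;2;5;13;21m🬂[38;2;5;15;22m[48;2;5;13;21m🬂[38;2;5;15;22m[48;2;5;13;21m🬂[38;2;5;15;22m[48;2;5;13;21m🬂[38;2;5;15;22m[48;2;5;13;21m🬂[38;2;5;15;22m[48;2;5;13;21m🬂[38;2;5;15;22m[48;2;5;13;21m🬂[38;2;5;15;22m[48;2;5;13;21m🬂[38;2;5;15;22m[48;2;5;13;21m🬂[38;2;5;15;22m[48;2;5;13;21m🬂[38;2;5;15;22m[48;2;5;13;21m🬂[0m
</frame>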